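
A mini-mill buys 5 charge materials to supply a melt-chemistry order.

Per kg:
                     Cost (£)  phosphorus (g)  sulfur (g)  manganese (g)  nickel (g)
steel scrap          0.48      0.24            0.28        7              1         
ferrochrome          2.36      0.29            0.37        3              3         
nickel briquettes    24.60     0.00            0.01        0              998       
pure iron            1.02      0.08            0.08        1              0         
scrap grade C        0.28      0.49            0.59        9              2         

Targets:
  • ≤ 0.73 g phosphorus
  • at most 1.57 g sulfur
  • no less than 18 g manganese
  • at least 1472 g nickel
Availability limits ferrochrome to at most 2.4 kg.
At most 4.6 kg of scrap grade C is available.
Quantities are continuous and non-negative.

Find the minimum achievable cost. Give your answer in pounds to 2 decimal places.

This is a linear program. Let x1 = kg of steel scrap, x2 = kg of ferrochrome, x3 = kg of nickel briquettes, x4 = kg of pure iron, x5 = kg of scrap grade C.
Minimise 0.48x1 + 2.36x2 + 24.6x3 + 1.02x4 + 0.28x5 s.t.:
  0.24x1 + 0.29x2 + 0.08x4 + 0.49x5 ≤ 0.73   (phosphorus)
  0.28x1 + 0.37x2 + 0.01x3 + 0.08x4 + 0.59x5 ≤ 1.57   (sulfur)
  7x1 + 3x2 + 1x4 + 9x5 ≥ 18   (manganese)
  1x1 + 3x2 + 998x3 + 2x5 ≥ 1472   (nickel)
  x2 ≤ 2.4
  x5 ≤ 4.6
  x1, x2, x3, x4, x5 ≥ 0.
The cheapest feasible vertex uses only steel scrap, nickel briquettes, scrap grade C; ferrochrome, pure iron are not used. There the phosphorus, manganese, nickel constraints are tight.
Solving gives x1 = 1.7717, x3 = 1.4719, x5 = 0.62205.
Objective = 0.48·1.7717 + 24.6·1.4719 + 0.28·0.62205 = 37.2333.

£37.23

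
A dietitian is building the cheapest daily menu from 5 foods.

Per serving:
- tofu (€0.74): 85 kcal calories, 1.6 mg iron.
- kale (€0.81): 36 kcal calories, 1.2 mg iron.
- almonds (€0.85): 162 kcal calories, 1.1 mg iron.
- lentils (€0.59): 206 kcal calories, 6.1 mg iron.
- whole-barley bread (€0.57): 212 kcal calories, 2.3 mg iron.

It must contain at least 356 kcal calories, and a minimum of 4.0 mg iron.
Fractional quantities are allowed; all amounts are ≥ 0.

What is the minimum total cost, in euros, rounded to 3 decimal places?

€0.958

Set it up as a linear program. Let x1 = servings of tofu, x2 = servings of kale, x3 = servings of almonds, x4 = servings of lentils, x5 = servings of whole-barley bread.
Minimize 0.74x1 + 0.81x2 + 0.85x3 + 0.59x4 + 0.57x5 s.t.:
  85x1 + 36x2 + 162x3 + 206x4 + 212x5 ≥ 356   (calories)
  1.6x1 + 1.2x2 + 1.1x3 + 6.1x4 + 2.3x5 ≥ 4   (iron)
  x1, x2, x3, x4, x5 ≥ 0.
The minimum-cost mix takes nothing from tofu, kale, almonds — only lentils, whole-barley bread. There the calories and iron constraints are tight.
That vertex is x4 = 0.035636, x5 = 1.6446.
Cost = 0.59·0.035636 + 0.57·1.6446 = 0.95845.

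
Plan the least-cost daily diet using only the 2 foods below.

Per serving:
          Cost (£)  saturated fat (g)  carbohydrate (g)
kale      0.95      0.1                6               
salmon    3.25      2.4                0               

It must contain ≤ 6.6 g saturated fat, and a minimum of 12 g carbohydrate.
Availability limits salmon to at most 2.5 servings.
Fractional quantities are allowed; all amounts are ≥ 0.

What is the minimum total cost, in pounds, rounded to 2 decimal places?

£1.90

Set it up as a linear program. Let x1 = servings of kale, x2 = servings of salmon.
min 0.95x1 + 3.25x2 with:
  0.1x1 + 2.4x2 ≤ 6.6   (saturated fat)
  6x1 ≥ 12   (carbohydrate)
  x2 ≤ 2.5
  x1, x2 ≥ 0.
The optimal basis is {kale}; salmon drops out. There the carbohydrate constraint is tight.
That vertex is x1 = 2.
Objective = 0.95·2 = 1.9000.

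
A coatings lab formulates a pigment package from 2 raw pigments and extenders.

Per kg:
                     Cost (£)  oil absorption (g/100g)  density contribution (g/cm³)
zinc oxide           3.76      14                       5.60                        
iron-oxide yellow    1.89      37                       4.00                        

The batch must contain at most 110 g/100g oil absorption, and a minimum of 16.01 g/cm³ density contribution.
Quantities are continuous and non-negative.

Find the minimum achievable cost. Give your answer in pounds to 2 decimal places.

Let x1 = kg of zinc oxide, x2 = kg of iron-oxide yellow.
min 3.76x1 + 1.89x2 s.t.:
  14x1 + 37x2 ≤ 110   (oil absorption)
  5.6x1 + 4x2 ≥ 16.01   (density contribution)
  x1, x2 ≥ 0.
Both inputs are positive at the optimum. The oil absorption and density contribution requirements are met with equality.
So zinc oxide = 1.008 kg, iron-oxide yellow = 2.592 kg.
Cost = 3.76·1.008 + 1.89·2.592 = 8.6890.

£8.69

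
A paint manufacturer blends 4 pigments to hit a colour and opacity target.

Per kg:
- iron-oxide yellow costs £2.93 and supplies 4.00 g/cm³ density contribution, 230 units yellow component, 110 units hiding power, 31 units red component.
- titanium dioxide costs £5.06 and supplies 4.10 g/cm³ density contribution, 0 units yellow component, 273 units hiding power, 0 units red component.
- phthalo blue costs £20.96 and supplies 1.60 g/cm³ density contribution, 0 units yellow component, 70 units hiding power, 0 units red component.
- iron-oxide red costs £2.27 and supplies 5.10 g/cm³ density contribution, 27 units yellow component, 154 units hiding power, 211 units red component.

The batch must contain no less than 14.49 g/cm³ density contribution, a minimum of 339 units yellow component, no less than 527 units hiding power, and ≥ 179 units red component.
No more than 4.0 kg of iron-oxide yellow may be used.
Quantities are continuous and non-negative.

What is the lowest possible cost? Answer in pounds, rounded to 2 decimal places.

£9.30

Treat it as an LP. Let x1 = kg of iron-oxide yellow, x2 = kg of titanium dioxide, x3 = kg of phthalo blue, x4 = kg of iron-oxide red.
Minimise 2.93x1 + 5.06x2 + 20.96x3 + 2.27x4 s.t.:
  4x1 + 4.1x2 + 1.6x3 + 5.1x4 ≥ 14.49   (density contribution)
  230x1 + 27x4 ≥ 339   (yellow component)
  110x1 + 273x2 + 70x3 + 154x4 ≥ 527   (hiding power)
  31x1 + 211x4 ≥ 179   (red component)
  x1 ≤ 4
  x1, x2, x3, x4 ≥ 0.
At the optimum only iron-oxide yellow, iron-oxide red are positive (titanium dioxide, phthalo blue = 0). There the yellow component and hiding power constraints are tight.
Optimal quantities: iron-oxide yellow = 1.17 kg, iron-oxide red = 2.586 kg.
Total cost: 2.93·1.17 + 2.27·2.586 = 9.2983.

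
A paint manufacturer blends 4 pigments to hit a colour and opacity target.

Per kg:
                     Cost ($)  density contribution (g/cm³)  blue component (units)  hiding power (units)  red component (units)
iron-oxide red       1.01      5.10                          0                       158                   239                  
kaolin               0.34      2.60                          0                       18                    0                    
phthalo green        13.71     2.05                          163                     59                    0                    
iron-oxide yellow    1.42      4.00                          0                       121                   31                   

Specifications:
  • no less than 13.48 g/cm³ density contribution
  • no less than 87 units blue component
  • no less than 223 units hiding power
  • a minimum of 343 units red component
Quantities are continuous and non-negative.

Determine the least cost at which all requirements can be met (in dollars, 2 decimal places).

This is a linear program. Let x1 = kg of iron-oxide red, x2 = kg of kaolin, x3 = kg of phthalo green, x4 = kg of iron-oxide yellow.
Minimize 1.01x1 + 0.34x2 + 13.71x3 + 1.42x4 with:
  5.1x1 + 2.6x2 + 2.05x3 + 4x4 ≥ 13.48   (density contribution)
  163x3 ≥ 87   (blue component)
  158x1 + 18x2 + 59x3 + 121x4 ≥ 223   (hiding power)
  239x1 + 31x4 ≥ 343   (red component)
  x1, x2, x3, x4 ≥ 0.
The minimum-cost mix takes nothing from iron-oxide yellow — only iron-oxide red, kaolin, phthalo green. There the density contribution, blue component, red component constraints are tight.
Optimal quantities: iron-oxide red = 1.435 kg, kaolin = 1.949 kg, phthalo green = 0.5337 kg.
Objective = 1.01·1.435 + 0.34·1.949 + 13.71·0.5337 = 9.4290.

$9.43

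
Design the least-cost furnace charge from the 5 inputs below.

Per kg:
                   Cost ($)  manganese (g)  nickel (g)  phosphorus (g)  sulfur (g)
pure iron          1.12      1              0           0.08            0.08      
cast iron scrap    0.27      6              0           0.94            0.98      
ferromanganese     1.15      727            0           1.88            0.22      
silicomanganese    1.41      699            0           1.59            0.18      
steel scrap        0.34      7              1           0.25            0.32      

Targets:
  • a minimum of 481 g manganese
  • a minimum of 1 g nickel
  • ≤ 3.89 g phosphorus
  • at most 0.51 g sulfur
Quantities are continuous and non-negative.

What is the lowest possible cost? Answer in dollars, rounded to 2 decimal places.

Let x1 = kg of pure iron, x2 = kg of cast iron scrap, x3 = kg of ferromanganese, x4 = kg of silicomanganese, x5 = kg of steel scrap.
Minimise 1.12x1 + 0.27x2 + 1.15x3 + 1.41x4 + 0.34x5 with:
  1x1 + 6x2 + 727x3 + 699x4 + 7x5 ≥ 481   (manganese)
  1x5 ≥ 1   (nickel)
  0.08x1 + 0.94x2 + 1.88x3 + 1.59x4 + 0.25x5 ≤ 3.89   (phosphorus)
  0.08x1 + 0.98x2 + 0.22x3 + 0.18x4 + 0.32x5 ≤ 0.51   (sulfur)
  x1, x2, x3, x4, x5 ≥ 0.
The cheapest feasible vertex uses only ferromanganese, steel scrap; pure iron, cast iron scrap, silicomanganese are not used. Binding constraints: manganese and nickel.
Solving gives x3 = 0.652, x5 = 1.
Total cost: 1.15·0.652 + 0.34·1 = 1.0898.

$1.09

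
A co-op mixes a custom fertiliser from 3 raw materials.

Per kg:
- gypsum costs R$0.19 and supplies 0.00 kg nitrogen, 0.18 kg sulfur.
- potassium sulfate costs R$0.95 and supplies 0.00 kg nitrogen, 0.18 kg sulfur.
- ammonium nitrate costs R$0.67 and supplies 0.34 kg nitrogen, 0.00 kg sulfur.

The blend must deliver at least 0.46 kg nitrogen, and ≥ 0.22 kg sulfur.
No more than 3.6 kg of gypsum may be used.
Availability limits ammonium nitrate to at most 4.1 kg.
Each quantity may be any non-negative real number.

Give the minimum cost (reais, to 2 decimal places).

R$1.14

Treat it as an LP. Let x1 = kg of gypsum, x2 = kg of potassium sulfate, x3 = kg of ammonium nitrate.
Minimize 0.19x1 + 0.95x2 + 0.67x3 s.t.:
  0.34x3 ≥ 0.46   (nitrogen)
  0.18x1 + 0.18x2 ≥ 0.22   (sulfur)
  x1 ≤ 3.6
  x3 ≤ 4.1
  x1, x2, x3 ≥ 0.
The minimum-cost mix takes nothing from potassium sulfate — only gypsum, ammonium nitrate. There the nitrogen and sulfur constraints are tight.
So gypsum = 1.222 kg, ammonium nitrate = 1.353 kg.
Cost = 0.19·1.222 + 0.67·1.353 = 1.1387.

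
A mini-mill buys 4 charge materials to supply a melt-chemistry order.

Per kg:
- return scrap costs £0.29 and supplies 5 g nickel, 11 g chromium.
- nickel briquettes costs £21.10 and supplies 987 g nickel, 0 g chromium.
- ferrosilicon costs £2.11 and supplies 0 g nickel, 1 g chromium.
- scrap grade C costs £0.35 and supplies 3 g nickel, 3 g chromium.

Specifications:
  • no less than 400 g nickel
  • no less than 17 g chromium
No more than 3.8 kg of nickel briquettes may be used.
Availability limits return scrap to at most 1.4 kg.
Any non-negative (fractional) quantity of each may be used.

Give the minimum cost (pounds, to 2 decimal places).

This is a linear program. Let x1 = kg of return scrap, x2 = kg of nickel briquettes, x3 = kg of ferrosilicon, x4 = kg of scrap grade C.
Minimise 0.29x1 + 21.1x2 + 2.11x3 + 0.35x4 with:
  5x1 + 987x2 + 3x4 ≥ 400   (nickel)
  11x1 + 1x3 + 3x4 ≥ 17   (chromium)
  x2 ≤ 3.8
  x1 ≤ 1.4
  x1, x2, x3, x4 ≥ 0.
The cheapest feasible vertex uses only return scrap, nickel briquettes, scrap grade C; ferrosilicon is not used. The nickel, chromium, the return scrap cap requirements are met with equality.
That vertex is x1 = 1.4, x2 = 0.3966, x4 = 0.5333.
Hence cost = 0.29·1.4 + 21.1·0.3966 + 0.35·0.5333 = £8.9609.

£8.96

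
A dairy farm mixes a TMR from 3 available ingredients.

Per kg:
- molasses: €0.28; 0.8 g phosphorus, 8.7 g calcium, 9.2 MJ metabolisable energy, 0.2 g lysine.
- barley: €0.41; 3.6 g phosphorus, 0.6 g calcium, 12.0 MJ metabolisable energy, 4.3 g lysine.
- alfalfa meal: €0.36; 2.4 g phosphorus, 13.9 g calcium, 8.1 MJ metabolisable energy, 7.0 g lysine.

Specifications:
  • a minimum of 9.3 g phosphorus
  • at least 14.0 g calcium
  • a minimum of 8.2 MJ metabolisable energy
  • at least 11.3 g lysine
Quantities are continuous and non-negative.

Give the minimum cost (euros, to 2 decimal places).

€1.14

Set it up as a linear program. Let x1 = kg of molasses, x2 = kg of barley, x3 = kg of alfalfa meal.
Minimise 0.28x1 + 0.41x2 + 0.36x3 subject to:
  0.8x1 + 3.6x2 + 2.4x3 ≥ 9.3   (phosphorus)
  8.7x1 + 0.6x2 + 13.9x3 ≥ 14   (calcium)
  9.2x1 + 12x2 + 8.1x3 ≥ 8.2   (metabolisable energy)
  0.2x1 + 4.3x2 + 7x3 ≥ 11.3   (lysine)
  x1, x2, x3 ≥ 0.
The cheapest feasible vertex uses only barley, alfalfa meal; molasses is not used. There the phosphorus and calcium constraints are tight.
Solving gives x2 = 1.969, x3 = 0.9222.
Objective = 0.41·1.969 + 0.36·0.9222 = 1.1393.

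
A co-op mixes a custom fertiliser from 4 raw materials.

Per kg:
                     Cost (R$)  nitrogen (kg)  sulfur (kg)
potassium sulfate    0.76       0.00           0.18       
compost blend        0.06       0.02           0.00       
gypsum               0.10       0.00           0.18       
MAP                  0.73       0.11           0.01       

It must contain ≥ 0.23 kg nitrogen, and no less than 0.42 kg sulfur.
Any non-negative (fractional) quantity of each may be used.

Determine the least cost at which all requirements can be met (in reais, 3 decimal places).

R$0.923

Treat it as an LP. Let x1 = kg of potassium sulfate, x2 = kg of compost blend, x3 = kg of gypsum, x4 = kg of MAP.
Minimize 0.76x1 + 0.06x2 + 0.1x3 + 0.73x4 with:
  0.02x2 + 0.11x4 ≥ 0.23   (nitrogen)
  0.18x1 + 0.18x3 + 0.01x4 ≥ 0.42   (sulfur)
  x1, x2, x3, x4 ≥ 0.
The cheapest feasible vertex uses only compost blend, gypsum; potassium sulfate, MAP are not used. Binding constraints: nitrogen and sulfur.
Solving gives x2 = 11.5, x3 = 2.333.
Hence cost = 0.06·11.5 + 0.1·2.333 = R$0.92330.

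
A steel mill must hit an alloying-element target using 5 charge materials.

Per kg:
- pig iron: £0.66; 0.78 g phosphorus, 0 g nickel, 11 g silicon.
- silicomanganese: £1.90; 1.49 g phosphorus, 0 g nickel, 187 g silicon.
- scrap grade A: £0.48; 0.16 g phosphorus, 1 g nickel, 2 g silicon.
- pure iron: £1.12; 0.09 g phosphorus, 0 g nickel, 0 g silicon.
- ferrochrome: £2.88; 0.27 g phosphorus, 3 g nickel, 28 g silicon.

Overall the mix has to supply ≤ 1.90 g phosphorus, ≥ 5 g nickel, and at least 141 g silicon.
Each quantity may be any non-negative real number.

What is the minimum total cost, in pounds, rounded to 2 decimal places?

£3.73

Treat it as an LP. Let x1 = kg of pig iron, x2 = kg of silicomanganese, x3 = kg of scrap grade A, x4 = kg of pure iron, x5 = kg of ferrochrome.
Minimize 0.66x1 + 1.9x2 + 0.48x3 + 1.12x4 + 2.88x5 with:
  0.78x1 + 1.49x2 + 0.16x3 + 0.09x4 + 0.27x5 ≤ 1.9   (phosphorus)
  1x3 + 3x5 ≥ 5   (nickel)
  11x1 + 187x2 + 2x3 + 28x5 ≥ 141   (silicon)
  x1, x2, x3, x4, x5 ≥ 0.
The minimum-cost mix takes nothing from pig iron, pure iron, ferrochrome — only silicomanganese, scrap grade A. Binding constraints: nickel and silicon.
Solving gives x2 = 0.7005, x3 = 5.
Hence cost = 1.9·0.7005 + 0.48·5 = £3.7310.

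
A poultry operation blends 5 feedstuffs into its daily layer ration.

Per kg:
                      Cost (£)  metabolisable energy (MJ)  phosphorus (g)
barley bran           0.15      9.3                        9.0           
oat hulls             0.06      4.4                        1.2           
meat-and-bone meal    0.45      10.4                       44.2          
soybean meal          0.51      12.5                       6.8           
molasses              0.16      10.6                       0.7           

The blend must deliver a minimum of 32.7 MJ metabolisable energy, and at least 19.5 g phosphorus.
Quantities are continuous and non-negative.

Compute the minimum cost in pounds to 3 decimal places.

Treat it as an LP. Let x1 = kg of barley bran, x2 = kg of oat hulls, x3 = kg of meat-and-bone meal, x4 = kg of soybean meal, x5 = kg of molasses.
Minimize 0.15x1 + 0.06x2 + 0.45x3 + 0.51x4 + 0.16x5 with:
  9.3x1 + 4.4x2 + 10.4x3 + 12.5x4 + 10.6x5 ≥ 32.7   (metabolisable energy)
  9x1 + 1.2x2 + 44.2x3 + 6.8x4 + 0.7x5 ≥ 19.5   (phosphorus)
  x1, x2, x3, x4, x5 ≥ 0.
The minimum-cost mix takes nothing from meat-and-bone meal, soybean meal, molasses — only barley bran, oat hulls. The metabolisable energy and phosphorus requirements are met with equality.
That vertex is x1 = 1.637, x2 = 3.972.
Total cost: 0.15·1.637 + 0.06·3.972 = 0.48387.

£0.484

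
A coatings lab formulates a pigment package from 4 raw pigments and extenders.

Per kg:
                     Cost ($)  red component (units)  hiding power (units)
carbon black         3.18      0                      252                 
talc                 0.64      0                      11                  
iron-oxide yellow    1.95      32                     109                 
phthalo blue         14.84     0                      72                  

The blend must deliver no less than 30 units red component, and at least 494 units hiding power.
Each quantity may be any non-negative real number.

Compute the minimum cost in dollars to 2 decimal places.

$6.77

Set it up as a linear program. Let x1 = kg of carbon black, x2 = kg of talc, x3 = kg of iron-oxide yellow, x4 = kg of phthalo blue.
min 3.18x1 + 0.64x2 + 1.95x3 + 14.84x4 s.t.:
  32x3 ≥ 30   (red component)
  252x1 + 11x2 + 109x3 + 72x4 ≥ 494   (hiding power)
  x1, x2, x3, x4 ≥ 0.
The optimal basis is {carbon black, iron-oxide yellow}; talc, phthalo blue drop out. There the red component and hiding power constraints are tight.
That vertex is x1 = 1.555, x3 = 0.9375.
Hence cost = 3.18·1.555 + 1.95·0.9375 = $6.7730.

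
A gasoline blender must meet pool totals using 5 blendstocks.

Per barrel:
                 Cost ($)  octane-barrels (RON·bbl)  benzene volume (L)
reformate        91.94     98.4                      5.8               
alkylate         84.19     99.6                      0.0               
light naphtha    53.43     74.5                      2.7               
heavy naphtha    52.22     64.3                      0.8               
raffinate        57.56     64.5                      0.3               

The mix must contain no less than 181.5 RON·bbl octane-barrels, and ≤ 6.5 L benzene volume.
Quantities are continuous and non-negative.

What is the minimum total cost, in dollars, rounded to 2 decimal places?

Let x1 = barrels of reformate, x2 = barrels of alkylate, x3 = barrels of light naphtha, x4 = barrels of heavy naphtha, x5 = barrels of raffinate.
Minimise 91.94x1 + 84.19x2 + 53.43x3 + 52.22x4 + 57.56x5 subject to:
  98.4x1 + 99.6x2 + 74.5x3 + 64.3x4 + 64.5x5 ≥ 181.5   (octane-barrels)
  5.8x1 + 2.7x3 + 0.8x4 + 0.3x5 ≤ 6.5   (benzene volume)
  x1, x2, x3, x4, x5 ≥ 0.
At the optimum only alkylate, light naphtha are positive (reformate, heavy naphtha, raffinate = 0). Binding constraints: octane-barrels and benzene volume.
Optimal quantities: alkylate = 0.021568 barrels, light naphtha = 2.4074 barrels.
Objective = 84.19·0.021568 + 53.43·2.4074 = 130.4432.

$130.44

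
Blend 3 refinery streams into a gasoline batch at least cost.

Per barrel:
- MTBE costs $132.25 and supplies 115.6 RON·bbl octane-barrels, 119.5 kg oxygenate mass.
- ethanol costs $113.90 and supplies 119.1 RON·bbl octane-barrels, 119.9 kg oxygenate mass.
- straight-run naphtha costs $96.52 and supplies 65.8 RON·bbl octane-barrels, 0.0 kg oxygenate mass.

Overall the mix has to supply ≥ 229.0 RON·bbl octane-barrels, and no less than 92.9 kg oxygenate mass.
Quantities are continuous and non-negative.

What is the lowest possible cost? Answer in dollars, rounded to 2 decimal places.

$219.00

Set it up as a linear program. Let x1 = barrels of MTBE, x2 = barrels of ethanol, x3 = barrels of straight-run naphtha.
Minimize 132.25x1 + 113.9x2 + 96.52x3 subject to:
  115.6x1 + 119.1x2 + 65.8x3 ≥ 229   (octane-barrels)
  119.5x1 + 119.9x2 ≥ 92.9   (oxygenate mass)
  x1, x2, x3 ≥ 0.
At the optimum only ethanol is positive (MTBE, straight-run naphtha = 0). The octane-barrels requirement is met with equality.
So ethanol = 1.92275 barrels.
Cost = 113.9·1.92275 = 219.0012.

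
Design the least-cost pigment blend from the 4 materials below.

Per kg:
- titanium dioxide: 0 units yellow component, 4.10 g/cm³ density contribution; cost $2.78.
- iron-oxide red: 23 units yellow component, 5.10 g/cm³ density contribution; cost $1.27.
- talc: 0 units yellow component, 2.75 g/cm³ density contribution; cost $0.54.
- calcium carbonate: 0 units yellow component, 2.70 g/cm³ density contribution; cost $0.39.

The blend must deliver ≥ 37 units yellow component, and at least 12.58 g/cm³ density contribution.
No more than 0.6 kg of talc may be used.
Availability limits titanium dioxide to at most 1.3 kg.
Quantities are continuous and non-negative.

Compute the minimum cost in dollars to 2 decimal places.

$2.68

Let x1 = kg of titanium dioxide, x2 = kg of iron-oxide red, x3 = kg of talc, x4 = kg of calcium carbonate.
Minimize 2.78x1 + 1.27x2 + 0.54x3 + 0.39x4 with:
  23x2 ≥ 37   (yellow component)
  4.1x1 + 5.1x2 + 2.75x3 + 2.7x4 ≥ 12.58   (density contribution)
  x3 ≤ 0.6
  x1 ≤ 1.3
  x1, x2, x3, x4 ≥ 0.
At the optimum only iron-oxide red, calcium carbonate are positive (titanium dioxide, talc = 0). The yellow component and density contribution requirements are met with equality.
Solving gives x2 = 1.609, x4 = 1.621.
Hence cost = 1.27·1.609 + 0.39·1.621 = $2.6756.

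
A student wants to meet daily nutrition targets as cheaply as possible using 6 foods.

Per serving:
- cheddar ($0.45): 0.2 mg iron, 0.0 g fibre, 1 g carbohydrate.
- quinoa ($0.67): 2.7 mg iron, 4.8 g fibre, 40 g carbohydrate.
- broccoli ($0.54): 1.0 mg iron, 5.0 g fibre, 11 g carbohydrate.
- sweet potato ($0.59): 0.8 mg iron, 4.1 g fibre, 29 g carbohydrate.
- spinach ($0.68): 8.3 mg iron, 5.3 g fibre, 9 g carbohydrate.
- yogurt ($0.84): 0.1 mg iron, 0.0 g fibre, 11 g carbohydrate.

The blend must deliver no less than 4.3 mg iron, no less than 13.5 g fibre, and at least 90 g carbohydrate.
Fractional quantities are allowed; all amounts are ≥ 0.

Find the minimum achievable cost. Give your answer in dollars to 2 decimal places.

Let x1 = servings of cheddar, x2 = servings of quinoa, x3 = servings of broccoli, x4 = servings of sweet potato, x5 = servings of spinach, x6 = servings of yogurt.
Minimize 0.45x1 + 0.67x2 + 0.54x3 + 0.59x4 + 0.68x5 + 0.84x6 subject to:
  0.2x1 + 2.7x2 + 1x3 + 0.8x4 + 8.3x5 + 0.1x6 ≥ 4.3   (iron)
  4.8x2 + 5x3 + 4.1x4 + 5.3x5 ≥ 13.5   (fibre)
  1x1 + 40x2 + 11x3 + 29x4 + 9x5 + 11x6 ≥ 90   (carbohydrate)
  x1, x2, x3, x4, x5, x6 ≥ 0.
At the optimum only quinoa, broccoli are positive (cheddar, sweet potato, spinach, yogurt = 0). The fibre and carbohydrate requirements are met with equality.
That vertex is x2 = 2.048, x3 = 0.7337.
Cost = 0.67·2.048 + 0.54·0.7337 = 1.7684.

$1.77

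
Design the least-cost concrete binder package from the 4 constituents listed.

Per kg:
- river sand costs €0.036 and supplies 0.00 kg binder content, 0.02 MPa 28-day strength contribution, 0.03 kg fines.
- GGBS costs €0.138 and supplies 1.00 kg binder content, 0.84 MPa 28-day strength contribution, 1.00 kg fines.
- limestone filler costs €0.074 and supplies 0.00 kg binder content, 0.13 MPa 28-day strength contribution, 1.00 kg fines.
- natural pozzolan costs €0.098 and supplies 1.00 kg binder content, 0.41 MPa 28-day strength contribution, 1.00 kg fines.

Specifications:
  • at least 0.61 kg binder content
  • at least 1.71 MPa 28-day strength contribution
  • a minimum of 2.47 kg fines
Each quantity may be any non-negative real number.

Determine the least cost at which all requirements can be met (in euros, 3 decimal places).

€0.307

Let x1 = kg of river sand, x2 = kg of GGBS, x3 = kg of limestone filler, x4 = kg of natural pozzolan.
min 0.036x1 + 0.138x2 + 0.074x3 + 0.098x4 with:
  1x2 + 1x4 ≥ 0.61   (binder content)
  0.02x1 + 0.84x2 + 0.13x3 + 0.41x4 ≥ 1.71   (28-day strength contribution)
  0.03x1 + 1x2 + 1x3 + 1x4 ≥ 2.47   (fines)
  x1, x2, x3, x4 ≥ 0.
The minimum-cost mix takes nothing from river sand, limestone filler — only GGBS, natural pozzolan. The 28-day strength contribution and fines requirements are met with equality.
Solving gives x2 = 1.622, x4 = 0.8484.
Total cost: 0.138·1.622 + 0.098·0.8484 = 0.30698.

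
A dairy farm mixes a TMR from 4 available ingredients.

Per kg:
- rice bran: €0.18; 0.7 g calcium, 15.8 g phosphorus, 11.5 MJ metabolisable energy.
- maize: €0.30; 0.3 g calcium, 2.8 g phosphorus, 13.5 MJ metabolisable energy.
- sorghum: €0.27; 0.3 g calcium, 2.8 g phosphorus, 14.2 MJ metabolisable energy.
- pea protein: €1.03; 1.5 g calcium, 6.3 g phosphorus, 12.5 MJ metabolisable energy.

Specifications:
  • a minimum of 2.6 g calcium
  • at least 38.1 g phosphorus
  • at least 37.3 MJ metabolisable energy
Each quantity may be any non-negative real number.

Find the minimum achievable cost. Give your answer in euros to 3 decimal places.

€0.669

This is a linear program. Let x1 = kg of rice bran, x2 = kg of maize, x3 = kg of sorghum, x4 = kg of pea protein.
Minimize 0.18x1 + 0.3x2 + 0.27x3 + 1.03x4 subject to:
  0.7x1 + 0.3x2 + 0.3x3 + 1.5x4 ≥ 2.6   (calcium)
  15.8x1 + 2.8x2 + 2.8x3 + 6.3x4 ≥ 38.1   (phosphorus)
  11.5x1 + 13.5x2 + 14.2x3 + 12.5x4 ≥ 37.3   (metabolisable energy)
  x1, x2, x3, x4 ≥ 0.
The cheapest feasible vertex uses only rice bran; maize, sorghum, pea protein are not used. Binding constraint: calcium.
So rice bran = 3.714 kg.
Cost = 0.18·3.714 = 0.66852.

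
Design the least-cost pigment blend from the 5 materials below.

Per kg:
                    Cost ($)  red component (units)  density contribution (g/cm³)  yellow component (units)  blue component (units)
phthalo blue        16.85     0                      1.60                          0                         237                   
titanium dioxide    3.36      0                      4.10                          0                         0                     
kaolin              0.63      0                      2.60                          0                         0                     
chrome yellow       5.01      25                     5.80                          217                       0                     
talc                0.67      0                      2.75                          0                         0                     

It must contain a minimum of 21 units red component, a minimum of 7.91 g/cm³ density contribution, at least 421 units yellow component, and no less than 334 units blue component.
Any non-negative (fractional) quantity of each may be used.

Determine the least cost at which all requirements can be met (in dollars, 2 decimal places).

$33.47

Treat it as an LP. Let x1 = kg of phthalo blue, x2 = kg of titanium dioxide, x3 = kg of kaolin, x4 = kg of chrome yellow, x5 = kg of talc.
Minimise 16.85x1 + 3.36x2 + 0.63x3 + 5.01x4 + 0.67x5 with:
  25x4 ≥ 21   (red component)
  1.6x1 + 4.1x2 + 2.6x3 + 5.8x4 + 2.75x5 ≥ 7.91   (density contribution)
  217x4 ≥ 421   (yellow component)
  237x1 ≥ 334   (blue component)
  x1, x2, x3, x4, x5 ≥ 0.
The minimum-cost mix takes nothing from titanium dioxide, kaolin, talc — only phthalo blue, chrome yellow. The yellow component and blue component requirements are met with equality.
That vertex is x1 = 1.4093, x4 = 1.9401.
Hence cost = 16.85·1.4093 + 5.01·1.9401 = $33.4666.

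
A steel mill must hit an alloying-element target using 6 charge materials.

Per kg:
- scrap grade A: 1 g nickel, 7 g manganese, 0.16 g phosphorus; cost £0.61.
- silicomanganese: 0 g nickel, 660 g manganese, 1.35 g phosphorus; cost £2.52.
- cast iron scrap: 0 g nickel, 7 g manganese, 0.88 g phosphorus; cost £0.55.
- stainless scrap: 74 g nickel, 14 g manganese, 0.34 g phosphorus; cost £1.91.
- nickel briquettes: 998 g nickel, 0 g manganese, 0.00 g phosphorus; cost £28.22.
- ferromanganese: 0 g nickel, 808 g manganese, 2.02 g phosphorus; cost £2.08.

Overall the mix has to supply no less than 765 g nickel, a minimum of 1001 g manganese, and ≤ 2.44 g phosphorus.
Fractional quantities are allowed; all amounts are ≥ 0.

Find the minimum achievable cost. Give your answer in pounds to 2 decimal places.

Let x1 = kg of scrap grade A, x2 = kg of silicomanganese, x3 = kg of cast iron scrap, x4 = kg of stainless scrap, x5 = kg of nickel briquettes, x6 = kg of ferromanganese.
Minimize 0.61x1 + 2.52x2 + 0.55x3 + 1.91x4 + 28.22x5 + 2.08x6 s.t.:
  1x1 + 74x4 + 998x5 ≥ 765   (nickel)
  7x1 + 660x2 + 7x3 + 14x4 + 808x6 ≥ 1001   (manganese)
  0.16x1 + 1.35x2 + 0.88x3 + 0.34x4 + 2.02x6 ≤ 2.44   (phosphorus)
  x1, x2, x3, x4, x5, x6 ≥ 0.
The cheapest feasible vertex uses only silicomanganese, nickel briquettes, ferromanganese; scrap grade A, cast iron scrap, stainless scrap are not used. Binding constraints: nickel, manganese, phosphorus.
So silicomanganese = 0.2083 kg, nickel briquettes = 0.7665 kg, ferromanganese = 1.069 kg.
Cost = 2.52·0.2083 + 28.22·0.7665 + 2.08·1.069 = 24.3791.

£24.38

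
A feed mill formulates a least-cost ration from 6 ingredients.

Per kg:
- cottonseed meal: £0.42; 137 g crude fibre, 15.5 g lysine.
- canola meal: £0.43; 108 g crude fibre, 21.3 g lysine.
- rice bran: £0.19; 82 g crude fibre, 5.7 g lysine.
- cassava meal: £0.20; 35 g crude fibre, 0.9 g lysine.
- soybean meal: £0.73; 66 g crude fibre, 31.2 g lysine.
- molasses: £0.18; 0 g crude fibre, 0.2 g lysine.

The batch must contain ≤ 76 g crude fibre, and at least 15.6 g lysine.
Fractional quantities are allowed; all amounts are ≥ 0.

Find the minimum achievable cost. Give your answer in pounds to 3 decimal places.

£0.318

Treat it as an LP. Let x1 = kg of cottonseed meal, x2 = kg of canola meal, x3 = kg of rice bran, x4 = kg of cassava meal, x5 = kg of soybean meal, x6 = kg of molasses.
Minimize 0.42x1 + 0.43x2 + 0.19x3 + 0.2x4 + 0.73x5 + 0.18x6 subject to:
  137x1 + 108x2 + 82x3 + 35x4 + 66x5 ≤ 76   (crude fibre)
  15.5x1 + 21.3x2 + 5.7x3 + 0.9x4 + 31.2x5 + 0.2x6 ≥ 15.6   (lysine)
  x1, x2, x3, x4, x5, x6 ≥ 0.
At the optimum only canola meal, soybean meal are positive (cottonseed meal, rice bran, cassava meal, molasses = 0). Binding constraints: crude fibre and lysine.
Optimal quantities: canola meal = 0.6832 kg, soybean meal = 0.03361 kg.
Hence cost = 0.43·0.6832 + 0.73·0.03361 = £0.31831.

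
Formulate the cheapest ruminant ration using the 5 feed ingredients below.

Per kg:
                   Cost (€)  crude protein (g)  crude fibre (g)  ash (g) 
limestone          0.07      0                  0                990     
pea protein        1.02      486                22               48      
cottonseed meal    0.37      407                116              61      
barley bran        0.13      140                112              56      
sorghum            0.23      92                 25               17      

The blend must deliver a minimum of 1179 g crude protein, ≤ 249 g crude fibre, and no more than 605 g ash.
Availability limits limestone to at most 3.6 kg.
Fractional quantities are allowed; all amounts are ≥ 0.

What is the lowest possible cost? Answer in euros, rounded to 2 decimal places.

This is a linear program. Let x1 = kg of limestone, x2 = kg of pea protein, x3 = kg of cottonseed meal, x4 = kg of barley bran, x5 = kg of sorghum.
Minimise 0.07x1 + 1.02x2 + 0.37x3 + 0.13x4 + 0.23x5 s.t.:
  486x2 + 407x3 + 140x4 + 92x5 ≥ 1179   (crude protein)
  22x2 + 116x3 + 112x4 + 25x5 ≤ 249   (crude fibre)
  990x1 + 48x2 + 61x3 + 56x4 + 17x5 ≤ 605   (ash)
  x1 ≤ 3.6
  x1, x2, x3, x4, x5 ≥ 0.
The cheapest feasible vertex uses only pea protein, cottonseed meal; limestone, barley bran, sorghum are not used. The crude protein and crude fibre requirements are met with equality.
Solving gives x2 = 0.7469, x3 = 2.005.
Objective = 1.02·0.7469 + 0.37·2.005 = 1.5037.

€1.50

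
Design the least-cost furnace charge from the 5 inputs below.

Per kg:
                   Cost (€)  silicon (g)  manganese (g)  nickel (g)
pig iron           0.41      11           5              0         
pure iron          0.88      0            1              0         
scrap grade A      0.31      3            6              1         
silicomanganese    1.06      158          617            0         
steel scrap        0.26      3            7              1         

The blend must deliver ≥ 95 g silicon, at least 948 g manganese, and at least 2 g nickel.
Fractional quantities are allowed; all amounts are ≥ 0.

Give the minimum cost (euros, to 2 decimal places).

Set it up as a linear program. Let x1 = kg of pig iron, x2 = kg of pure iron, x3 = kg of scrap grade A, x4 = kg of silicomanganese, x5 = kg of steel scrap.
Minimise 0.41x1 + 0.88x2 + 0.31x3 + 1.06x4 + 0.26x5 with:
  11x1 + 3x3 + 158x4 + 3x5 ≥ 95   (silicon)
  5x1 + 1x2 + 6x3 + 617x4 + 7x5 ≥ 948   (manganese)
  1x3 + 1x5 ≥ 2   (nickel)
  x1, x2, x3, x4, x5 ≥ 0.
The cheapest feasible vertex uses only silicomanganese, steel scrap; pig iron, pure iron, scrap grade A are not used. There the manganese and nickel constraints are tight.
That vertex is x4 = 1.514, x5 = 2.
Hence cost = 1.06·1.514 + 0.26·2 = €2.1248.

€2.12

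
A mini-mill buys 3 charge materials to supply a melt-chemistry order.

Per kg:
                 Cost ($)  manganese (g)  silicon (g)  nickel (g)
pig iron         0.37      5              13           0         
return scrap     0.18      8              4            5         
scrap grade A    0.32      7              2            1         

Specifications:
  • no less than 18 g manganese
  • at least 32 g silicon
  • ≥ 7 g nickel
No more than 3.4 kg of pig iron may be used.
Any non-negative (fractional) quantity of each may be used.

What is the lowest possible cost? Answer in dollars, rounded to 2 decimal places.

Let x1 = kg of pig iron, x2 = kg of return scrap, x3 = kg of scrap grade A.
Minimise 0.37x1 + 0.18x2 + 0.32x3 s.t.:
  5x1 + 8x2 + 7x3 ≥ 18   (manganese)
  13x1 + 4x2 + 2x3 ≥ 32   (silicon)
  5x2 + 1x3 ≥ 7   (nickel)
  x1 ≤ 3.4
  x1, x2, x3 ≥ 0.
The cheapest feasible vertex uses only pig iron, return scrap; scrap grade A is not used. Binding constraints: silicon and nickel.
Optimal quantities: pig iron = 2.031 kg, return scrap = 1.4 kg.
Total cost: 0.37·2.031 + 0.18·1.4 = 1.0035.

$1.00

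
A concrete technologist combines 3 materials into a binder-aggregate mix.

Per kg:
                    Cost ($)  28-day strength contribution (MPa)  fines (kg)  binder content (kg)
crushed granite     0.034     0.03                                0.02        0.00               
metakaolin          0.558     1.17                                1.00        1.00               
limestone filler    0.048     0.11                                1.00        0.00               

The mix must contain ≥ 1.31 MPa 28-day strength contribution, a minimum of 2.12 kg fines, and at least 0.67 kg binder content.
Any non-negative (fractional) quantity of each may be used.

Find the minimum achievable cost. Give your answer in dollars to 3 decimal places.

$0.603

Set it up as a linear program. Let x1 = kg of crushed granite, x2 = kg of metakaolin, x3 = kg of limestone filler.
Minimise 0.034x1 + 0.558x2 + 0.048x3 subject to:
  0.03x1 + 1.17x2 + 0.11x3 ≥ 1.31   (28-day strength contribution)
  0.02x1 + 1x2 + 1x3 ≥ 2.12   (fines)
  1x2 ≥ 0.67   (binder content)
  x1, x2, x3 ≥ 0.
The optimal basis is {metakaolin, limestone filler}; crushed granite drops out. Binding constraints: 28-day strength contribution and binder content.
So metakaolin = 0.67 kg, limestone filler = 4.783 kg.
Objective = 0.558·0.67 + 0.048·4.783 = 0.60344.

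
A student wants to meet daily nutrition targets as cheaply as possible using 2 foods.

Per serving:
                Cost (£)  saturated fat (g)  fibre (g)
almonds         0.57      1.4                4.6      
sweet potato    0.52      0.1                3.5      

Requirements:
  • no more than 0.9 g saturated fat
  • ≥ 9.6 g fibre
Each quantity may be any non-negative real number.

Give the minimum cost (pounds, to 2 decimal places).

£1.37

Let x1 = servings of almonds, x2 = servings of sweet potato.
Minimize 0.57x1 + 0.52x2 subject to:
  1.4x1 + 0.1x2 ≤ 0.9   (saturated fat)
  4.6x1 + 3.5x2 ≥ 9.6   (fibre)
  x1, x2 ≥ 0.
Both inputs are positive at the optimum. Binding constraints: saturated fat and fibre.
That vertex is x1 = 0.4932, x2 = 2.095.
Total cost: 0.57·0.4932 + 0.52·2.095 = 1.3705.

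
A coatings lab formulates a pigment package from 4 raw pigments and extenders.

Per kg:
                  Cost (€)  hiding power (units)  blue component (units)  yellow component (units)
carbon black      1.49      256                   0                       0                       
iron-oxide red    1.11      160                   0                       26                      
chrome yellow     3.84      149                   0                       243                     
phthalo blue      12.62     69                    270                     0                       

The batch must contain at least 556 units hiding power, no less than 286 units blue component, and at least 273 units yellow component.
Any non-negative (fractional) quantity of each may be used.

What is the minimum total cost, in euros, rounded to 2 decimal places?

€19.21

Let x1 = kg of carbon black, x2 = kg of iron-oxide red, x3 = kg of chrome yellow, x4 = kg of phthalo blue.
Minimise 1.49x1 + 1.11x2 + 3.84x3 + 12.62x4 s.t.:
  256x1 + 160x2 + 149x3 + 69x4 ≥ 556   (hiding power)
  270x4 ≥ 286   (blue component)
  26x2 + 243x3 ≥ 273   (yellow component)
  x1, x2, x3, x4 ≥ 0.
The cheapest feasible vertex uses only iron-oxide red, chrome yellow, phthalo blue; carbon black is not used. Binding constraints: hiding power, blue component, yellow component.
Solving gives x2 = 2.19, x3 = 0.8891, x4 = 1.059.
Cost = 1.11·2.19 + 3.84·0.8891 + 12.62·1.059 = 19.2096.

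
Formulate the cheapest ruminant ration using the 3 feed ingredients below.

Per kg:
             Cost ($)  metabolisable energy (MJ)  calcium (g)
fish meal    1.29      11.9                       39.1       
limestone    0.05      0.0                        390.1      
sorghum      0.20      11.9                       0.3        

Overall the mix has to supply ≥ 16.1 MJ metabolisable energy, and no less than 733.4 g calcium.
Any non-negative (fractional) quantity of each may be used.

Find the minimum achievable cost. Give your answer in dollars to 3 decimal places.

$0.365

Set it up as a linear program. Let x1 = kg of fish meal, x2 = kg of limestone, x3 = kg of sorghum.
min 1.29x1 + 0.05x2 + 0.2x3 subject to:
  11.9x1 + 11.9x3 ≥ 16.1   (metabolisable energy)
  39.1x1 + 390.1x2 + 0.3x3 ≥ 733.4   (calcium)
  x1, x2, x3 ≥ 0.
The optimal basis is {limestone, sorghum}; fish meal drops out. The metabolisable energy and calcium requirements are met with equality.
So limestone = 1.879 kg, sorghum = 1.353 kg.
Objective = 0.05·1.879 + 0.2·1.353 = 0.36455.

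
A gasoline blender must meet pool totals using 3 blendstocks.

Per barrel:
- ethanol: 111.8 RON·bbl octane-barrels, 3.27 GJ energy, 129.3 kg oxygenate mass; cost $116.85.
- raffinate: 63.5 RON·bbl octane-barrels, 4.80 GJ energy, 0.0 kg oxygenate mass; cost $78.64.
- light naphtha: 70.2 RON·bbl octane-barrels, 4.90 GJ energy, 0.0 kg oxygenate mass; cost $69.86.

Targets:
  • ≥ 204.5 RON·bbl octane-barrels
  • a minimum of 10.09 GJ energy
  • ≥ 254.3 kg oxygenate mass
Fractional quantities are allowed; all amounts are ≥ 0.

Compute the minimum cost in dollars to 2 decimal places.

$281.98

Treat it as an LP. Let x1 = barrels of ethanol, x2 = barrels of raffinate, x3 = barrels of light naphtha.
Minimize 116.85x1 + 78.64x2 + 69.86x3 with:
  111.8x1 + 63.5x2 + 70.2x3 ≥ 204.5   (octane-barrels)
  3.27x1 + 4.8x2 + 4.9x3 ≥ 10.09   (energy)
  129.3x1 ≥ 254.3   (oxygenate mass)
  x1, x2, x3 ≥ 0.
The optimal basis is {ethanol, light naphtha}; raffinate drops out. The energy and oxygenate mass requirements are met with equality.
That vertex is x1 = 1.96674, x3 = 0.746683.
Total cost: 116.85·1.96674 + 69.86·0.746683 = 281.9768.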